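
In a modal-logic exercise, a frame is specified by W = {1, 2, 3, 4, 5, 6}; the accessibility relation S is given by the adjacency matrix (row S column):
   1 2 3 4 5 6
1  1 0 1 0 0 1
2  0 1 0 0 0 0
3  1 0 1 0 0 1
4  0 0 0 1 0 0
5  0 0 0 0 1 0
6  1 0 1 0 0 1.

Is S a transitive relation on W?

Transitive: yes — every two-step S-path is closed by a direct edge.

Yes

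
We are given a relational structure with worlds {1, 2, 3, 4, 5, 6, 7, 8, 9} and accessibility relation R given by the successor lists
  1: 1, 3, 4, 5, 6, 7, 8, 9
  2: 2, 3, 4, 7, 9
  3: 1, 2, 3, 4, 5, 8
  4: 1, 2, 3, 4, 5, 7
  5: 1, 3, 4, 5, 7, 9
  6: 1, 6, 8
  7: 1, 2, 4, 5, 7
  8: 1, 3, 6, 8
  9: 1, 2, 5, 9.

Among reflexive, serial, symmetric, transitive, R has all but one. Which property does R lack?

Reflexive: yes — every world is R-related to itself.
Serial: yes — every world has a successor (e.g. 1 R 1).
Symmetric: yes — every pair in R has its reverse in R.
Transitive: no — 1 R 3 and 3 R 2, but not 1 R 2.
Only transitive fails.

transitive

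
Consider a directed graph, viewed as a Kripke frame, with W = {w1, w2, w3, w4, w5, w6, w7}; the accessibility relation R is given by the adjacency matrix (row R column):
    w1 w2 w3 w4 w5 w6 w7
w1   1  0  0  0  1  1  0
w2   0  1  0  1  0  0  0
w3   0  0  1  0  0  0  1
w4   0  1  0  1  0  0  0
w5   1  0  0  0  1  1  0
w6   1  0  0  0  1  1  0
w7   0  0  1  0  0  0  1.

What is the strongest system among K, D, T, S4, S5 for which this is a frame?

Serial (axiom D): yes — every world has a successor (e.g. w1 R w1).
Reflexive (axiom T): yes — every world is R-related to itself.
Transitive (axiom 4): yes — every two-step R-path is closed by a direct edge.
Euclidean (axiom 5): yes — any two successors of a common world are R-related.
So F validates K, D, T, S4, S5. The strongest is S5.

S5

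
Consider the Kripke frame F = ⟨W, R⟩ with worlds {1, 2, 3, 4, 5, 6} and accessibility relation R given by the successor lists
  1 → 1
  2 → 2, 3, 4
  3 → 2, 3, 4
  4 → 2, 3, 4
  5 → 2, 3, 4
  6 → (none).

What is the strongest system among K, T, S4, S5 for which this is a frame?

Reflexive (axiom T): no — 5 is not related to itself.
Transitive (axiom 4): yes — every two-step R-path is closed by a direct edge.
Euclidean (axiom 5): yes — any two successors of a common world are R-related.
So F validates K; T would additionally require R to be reflexive. The strongest is K.

K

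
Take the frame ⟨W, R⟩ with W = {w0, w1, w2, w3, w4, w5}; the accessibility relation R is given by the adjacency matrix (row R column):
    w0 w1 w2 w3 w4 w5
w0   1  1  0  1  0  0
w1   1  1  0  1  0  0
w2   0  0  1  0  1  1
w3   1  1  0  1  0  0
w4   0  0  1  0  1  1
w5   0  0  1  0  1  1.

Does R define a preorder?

Yes

Reflexive: yes — every world is R-related to itself.
Transitive: yes — every two-step R-path is closed by a direct edge.
So R is a preorder.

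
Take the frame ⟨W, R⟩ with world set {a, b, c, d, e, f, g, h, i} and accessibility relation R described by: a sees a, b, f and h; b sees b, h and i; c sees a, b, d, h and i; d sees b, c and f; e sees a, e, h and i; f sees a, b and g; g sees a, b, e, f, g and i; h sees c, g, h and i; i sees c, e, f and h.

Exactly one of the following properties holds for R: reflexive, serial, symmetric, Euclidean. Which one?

serial

Reflexive: no — c is not related to itself.
Serial: yes — every world has a successor (e.g. a R a).
Symmetric: no — a R b but not b R a.
Euclidean: no — a R b and a R f, but not b R f.
Only serial holds.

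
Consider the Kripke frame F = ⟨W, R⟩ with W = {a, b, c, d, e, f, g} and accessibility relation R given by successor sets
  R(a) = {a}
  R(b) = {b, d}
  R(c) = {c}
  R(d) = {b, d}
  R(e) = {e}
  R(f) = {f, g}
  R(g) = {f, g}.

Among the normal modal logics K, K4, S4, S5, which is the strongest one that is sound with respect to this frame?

S5

Transitive (axiom 4): yes — every two-step R-path is closed by a direct edge.
Reflexive (axiom T): yes — every world is R-related to itself.
Euclidean (axiom 5): yes — any two successors of a common world are R-related.
So F validates K, K4, S4, S5. The strongest is S5.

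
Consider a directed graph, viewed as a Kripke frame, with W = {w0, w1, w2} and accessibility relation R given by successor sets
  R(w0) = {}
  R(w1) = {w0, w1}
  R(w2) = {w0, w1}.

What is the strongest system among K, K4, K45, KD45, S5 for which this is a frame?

Transitive (axiom 4): yes — every two-step R-path is closed by a direct edge.
Euclidean (axiom 5): no — w2 R w0 and w2 R w1, but not w0 R w1.
Serial (axiom D): no — w0 has no R-successor.
Reflexive (axiom T): no — w0 is not related to itself.
So F validates K, K4; K45 would additionally require R to be Euclidean. The strongest is K4.

K4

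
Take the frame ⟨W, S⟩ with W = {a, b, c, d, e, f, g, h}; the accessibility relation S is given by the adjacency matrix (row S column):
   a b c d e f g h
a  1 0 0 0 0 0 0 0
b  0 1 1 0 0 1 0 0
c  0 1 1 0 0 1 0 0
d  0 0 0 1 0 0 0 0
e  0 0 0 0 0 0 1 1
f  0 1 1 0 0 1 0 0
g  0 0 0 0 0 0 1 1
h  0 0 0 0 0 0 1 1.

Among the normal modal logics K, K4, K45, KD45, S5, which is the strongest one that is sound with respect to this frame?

Transitive (axiom 4): yes — every two-step S-path is closed by a direct edge.
Euclidean (axiom 5): yes — any two successors of a common world are S-related.
Serial (axiom D): yes — every world has a successor (e.g. a S a).
Reflexive (axiom T): no — e is not related to itself.
So F validates K, K4, K45, KD45; S5 would additionally require S to be reflexive. The strongest is KD45.

KD45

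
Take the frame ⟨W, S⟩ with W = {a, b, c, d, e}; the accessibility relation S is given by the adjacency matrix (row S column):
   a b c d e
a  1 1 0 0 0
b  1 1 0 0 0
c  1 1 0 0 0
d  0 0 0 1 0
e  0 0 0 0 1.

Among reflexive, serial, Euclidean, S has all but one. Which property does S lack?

reflexive

Reflexive: no — c is not related to itself.
Serial: yes — every world has a successor (e.g. a S a).
Euclidean: yes — any two successors of a common world are S-related.
Only reflexive fails.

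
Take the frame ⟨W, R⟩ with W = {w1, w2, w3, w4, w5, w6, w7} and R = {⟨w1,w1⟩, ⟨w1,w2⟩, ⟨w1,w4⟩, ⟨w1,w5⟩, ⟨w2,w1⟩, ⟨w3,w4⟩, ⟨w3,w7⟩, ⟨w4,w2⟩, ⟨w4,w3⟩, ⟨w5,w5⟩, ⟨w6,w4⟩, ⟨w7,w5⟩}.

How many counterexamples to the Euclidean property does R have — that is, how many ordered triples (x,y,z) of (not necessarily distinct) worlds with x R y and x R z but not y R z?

Enumerating: (w1,w2,w2), (w1,w2,w4), (w1,w2,w5), (w1,w4,w1), (w1,w4,w4), (w1,w4,w5), (w1,w5,w1), (w1,w5,w2), (w1,w5,w4), (w3,w4,w4), (w3,w4,w7), (w3,w7,w4), (w3,w7,w7), (w4,w2,w2), (w4,w2,w3), (w4,w3,w2), (w4,w3,w3), (w6,w4,w4).

18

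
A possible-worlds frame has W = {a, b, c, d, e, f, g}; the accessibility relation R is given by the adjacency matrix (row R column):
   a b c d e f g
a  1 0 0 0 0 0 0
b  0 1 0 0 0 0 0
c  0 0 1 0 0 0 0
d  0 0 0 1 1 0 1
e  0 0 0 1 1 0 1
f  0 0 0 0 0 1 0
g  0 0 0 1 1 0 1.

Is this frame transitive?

Transitive: yes — every two-step R-path is closed by a direct edge.

Yes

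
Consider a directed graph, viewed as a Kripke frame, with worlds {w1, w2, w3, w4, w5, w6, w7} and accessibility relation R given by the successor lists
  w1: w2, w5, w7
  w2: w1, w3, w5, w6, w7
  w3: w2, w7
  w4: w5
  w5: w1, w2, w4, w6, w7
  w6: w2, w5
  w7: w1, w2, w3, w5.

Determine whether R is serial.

Yes

Serial: yes — every world has a successor (e.g. w1 R w2).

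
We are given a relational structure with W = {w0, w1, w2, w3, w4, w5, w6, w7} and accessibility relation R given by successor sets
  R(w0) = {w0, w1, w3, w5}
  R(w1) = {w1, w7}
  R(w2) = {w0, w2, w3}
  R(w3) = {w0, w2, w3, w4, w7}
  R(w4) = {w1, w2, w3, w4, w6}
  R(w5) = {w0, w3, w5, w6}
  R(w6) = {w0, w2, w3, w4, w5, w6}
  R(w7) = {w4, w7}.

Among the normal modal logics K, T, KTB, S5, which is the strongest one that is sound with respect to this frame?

Reflexive (axiom T): yes — every world is R-related to itself.
Symmetric (axiom B): no — w0 R w1 but not w1 R w0.
Euclidean (axiom 5): no — w0 R w1 and w0 R w3, but not w1 R w3.
So F validates K, T; KTB would additionally require R to be symmetric. The strongest is T.

T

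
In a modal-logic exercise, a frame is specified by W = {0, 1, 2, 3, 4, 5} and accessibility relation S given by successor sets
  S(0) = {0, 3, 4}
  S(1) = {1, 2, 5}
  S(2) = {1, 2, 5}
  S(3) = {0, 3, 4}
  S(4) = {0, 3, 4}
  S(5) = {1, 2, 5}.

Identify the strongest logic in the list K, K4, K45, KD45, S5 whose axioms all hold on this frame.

S5

Transitive (axiom 4): yes — every two-step S-path is closed by a direct edge.
Euclidean (axiom 5): yes — any two successors of a common world are S-related.
Serial (axiom D): yes — every world has a successor (e.g. 0 S 0).
Reflexive (axiom T): yes — every world is S-related to itself.
So F validates K, K4, K45, KD45, S5. The strongest is S5.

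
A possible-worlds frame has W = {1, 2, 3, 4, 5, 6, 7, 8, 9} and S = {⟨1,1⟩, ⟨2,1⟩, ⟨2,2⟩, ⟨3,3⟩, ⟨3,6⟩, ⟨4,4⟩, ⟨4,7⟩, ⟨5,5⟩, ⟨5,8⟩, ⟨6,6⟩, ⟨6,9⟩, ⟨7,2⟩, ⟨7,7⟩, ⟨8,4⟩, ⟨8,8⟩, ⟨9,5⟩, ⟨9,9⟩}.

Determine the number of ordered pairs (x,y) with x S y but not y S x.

8

Enumerating: (2,1), (3,6), (4,7), (5,8), (6,9), (7,2), (8,4), (9,5).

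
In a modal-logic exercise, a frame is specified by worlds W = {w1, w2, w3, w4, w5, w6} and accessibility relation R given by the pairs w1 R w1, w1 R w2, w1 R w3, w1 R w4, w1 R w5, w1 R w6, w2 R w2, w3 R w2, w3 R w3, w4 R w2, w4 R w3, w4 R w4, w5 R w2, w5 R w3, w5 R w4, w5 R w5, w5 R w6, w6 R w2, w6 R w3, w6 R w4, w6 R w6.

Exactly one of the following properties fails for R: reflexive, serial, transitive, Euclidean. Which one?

Euclidean

Reflexive: yes — every world is R-related to itself.
Serial: yes — every world has a successor (e.g. w1 R w1).
Transitive: yes — every two-step R-path is closed by a direct edge.
Euclidean: no — w1 R w2 and w1 R w3, but not w2 R w3.
Only Euclidean fails.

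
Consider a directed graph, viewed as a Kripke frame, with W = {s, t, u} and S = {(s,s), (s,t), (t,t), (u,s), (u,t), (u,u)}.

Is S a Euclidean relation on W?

Euclidean: no — u S t and u S s, but not t S s.

No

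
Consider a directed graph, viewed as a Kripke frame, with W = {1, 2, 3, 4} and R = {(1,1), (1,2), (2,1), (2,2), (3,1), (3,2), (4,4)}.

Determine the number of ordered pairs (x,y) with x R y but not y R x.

Enumerating: (3,1), (3,2).

2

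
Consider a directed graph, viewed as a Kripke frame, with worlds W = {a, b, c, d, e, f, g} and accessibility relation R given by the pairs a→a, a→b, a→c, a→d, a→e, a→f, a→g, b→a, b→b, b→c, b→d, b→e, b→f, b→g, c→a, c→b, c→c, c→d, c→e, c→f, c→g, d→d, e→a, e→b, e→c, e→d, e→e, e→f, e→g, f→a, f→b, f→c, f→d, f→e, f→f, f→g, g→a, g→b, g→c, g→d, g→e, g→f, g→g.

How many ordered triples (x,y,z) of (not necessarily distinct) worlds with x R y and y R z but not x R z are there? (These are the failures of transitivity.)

R is transitive; there are no such tuples.

0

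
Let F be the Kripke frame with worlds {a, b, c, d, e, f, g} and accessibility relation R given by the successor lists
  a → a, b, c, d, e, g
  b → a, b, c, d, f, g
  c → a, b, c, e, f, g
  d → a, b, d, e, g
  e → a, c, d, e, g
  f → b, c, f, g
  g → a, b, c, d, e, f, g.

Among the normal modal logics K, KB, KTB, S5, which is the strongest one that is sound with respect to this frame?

Symmetric (axiom B): yes — every pair in R has its reverse in R.
Reflexive (axiom T): yes — every world is R-related to itself.
Euclidean (axiom 5): no — a R b and a R e, but not b R e.
So F validates K, KB, KTB; S5 would additionally require R to be Euclidean. The strongest is KTB.

KTB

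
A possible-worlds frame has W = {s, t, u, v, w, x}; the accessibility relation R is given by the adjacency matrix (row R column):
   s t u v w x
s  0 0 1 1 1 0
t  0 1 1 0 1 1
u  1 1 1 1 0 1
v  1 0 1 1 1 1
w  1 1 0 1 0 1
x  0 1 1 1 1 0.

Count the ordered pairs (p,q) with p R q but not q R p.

R is symmetric; there are no such tuples.

0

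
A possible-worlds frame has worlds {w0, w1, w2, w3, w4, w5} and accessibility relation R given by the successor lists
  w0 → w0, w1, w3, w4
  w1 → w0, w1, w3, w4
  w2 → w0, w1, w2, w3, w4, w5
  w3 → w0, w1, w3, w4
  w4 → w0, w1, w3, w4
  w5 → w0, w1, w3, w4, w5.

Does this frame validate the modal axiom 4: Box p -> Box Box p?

The schema 4 characterises exactly the transitive frames.
Transitive: yes — every two-step R-path is closed by a direct edge.

Yes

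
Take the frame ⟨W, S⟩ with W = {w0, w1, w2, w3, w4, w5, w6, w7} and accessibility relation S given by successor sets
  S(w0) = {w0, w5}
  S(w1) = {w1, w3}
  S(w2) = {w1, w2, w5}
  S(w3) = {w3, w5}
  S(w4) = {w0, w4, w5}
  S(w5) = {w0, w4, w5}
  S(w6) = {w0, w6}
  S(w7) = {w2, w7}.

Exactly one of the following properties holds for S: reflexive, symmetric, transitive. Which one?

reflexive

Reflexive: yes — every world is S-related to itself.
Symmetric: no — w1 S w3 but not w3 S w1.
Transitive: no — w0 S w5 and w5 S w4, but not w0 S w4.
Only reflexive holds.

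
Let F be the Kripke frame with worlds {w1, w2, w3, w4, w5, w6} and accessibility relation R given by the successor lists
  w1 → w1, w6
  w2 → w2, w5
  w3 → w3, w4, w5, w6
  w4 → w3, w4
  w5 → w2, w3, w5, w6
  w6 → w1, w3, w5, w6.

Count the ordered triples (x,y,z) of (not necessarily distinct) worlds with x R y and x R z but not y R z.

Enumerating: (w3,w4,w5), (w3,w4,w6), (w3,w5,w4), (w3,w6,w4), (w5,w2,w3), (w5,w2,w6), (w5,w3,w2), (w5,w6,w2), (w6,w1,w3), (w6,w1,w5), (w6,w3,w1), (w6,w5,w1).

12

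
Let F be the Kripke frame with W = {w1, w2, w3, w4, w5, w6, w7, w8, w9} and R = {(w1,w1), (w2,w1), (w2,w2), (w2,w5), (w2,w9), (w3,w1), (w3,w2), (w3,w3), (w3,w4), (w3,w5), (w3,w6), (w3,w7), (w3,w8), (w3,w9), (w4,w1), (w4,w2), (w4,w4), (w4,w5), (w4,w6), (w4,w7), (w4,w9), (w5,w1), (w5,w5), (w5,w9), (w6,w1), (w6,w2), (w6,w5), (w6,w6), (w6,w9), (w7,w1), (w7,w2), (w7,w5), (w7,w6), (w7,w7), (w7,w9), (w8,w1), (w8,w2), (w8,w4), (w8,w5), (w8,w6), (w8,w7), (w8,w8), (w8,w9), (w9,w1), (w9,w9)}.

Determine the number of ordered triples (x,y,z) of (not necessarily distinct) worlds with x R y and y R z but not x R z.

0

R is transitive; there are no such tuples.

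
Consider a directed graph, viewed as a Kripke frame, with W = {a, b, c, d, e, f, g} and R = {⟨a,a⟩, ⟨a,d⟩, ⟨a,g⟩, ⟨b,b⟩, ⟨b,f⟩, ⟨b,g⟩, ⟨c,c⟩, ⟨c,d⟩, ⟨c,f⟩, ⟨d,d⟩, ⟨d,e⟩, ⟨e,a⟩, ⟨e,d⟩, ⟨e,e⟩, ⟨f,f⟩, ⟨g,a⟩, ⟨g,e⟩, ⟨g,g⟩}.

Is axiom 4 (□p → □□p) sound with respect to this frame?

No

By correspondence theory, 4 is valid on a frame iff R is transitive.
Transitive: no — a R d and d R e, but not a R e.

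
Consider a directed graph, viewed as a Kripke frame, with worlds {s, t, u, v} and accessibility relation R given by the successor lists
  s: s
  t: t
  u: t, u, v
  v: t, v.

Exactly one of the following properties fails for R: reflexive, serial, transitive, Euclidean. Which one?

Reflexive: yes — every world is R-related to itself.
Serial: yes — every world has a successor (e.g. s R s).
Transitive: yes — every two-step R-path is closed by a direct edge.
Euclidean: no — u R t and u R v, but not t R v.
Only Euclidean fails.

Euclidean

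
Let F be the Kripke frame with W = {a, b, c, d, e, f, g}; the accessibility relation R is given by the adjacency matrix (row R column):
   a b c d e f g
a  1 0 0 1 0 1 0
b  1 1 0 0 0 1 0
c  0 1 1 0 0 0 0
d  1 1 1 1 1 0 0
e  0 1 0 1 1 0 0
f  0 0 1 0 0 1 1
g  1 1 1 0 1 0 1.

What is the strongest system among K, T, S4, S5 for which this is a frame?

Reflexive (axiom T): yes — every world is R-related to itself.
Transitive (axiom 4): no — a R d and d R b, but not a R b.
Euclidean (axiom 5): no — a R d and a R f, but not d R f.
So F validates K, T; S4 would additionally require R to be transitive. The strongest is T.

T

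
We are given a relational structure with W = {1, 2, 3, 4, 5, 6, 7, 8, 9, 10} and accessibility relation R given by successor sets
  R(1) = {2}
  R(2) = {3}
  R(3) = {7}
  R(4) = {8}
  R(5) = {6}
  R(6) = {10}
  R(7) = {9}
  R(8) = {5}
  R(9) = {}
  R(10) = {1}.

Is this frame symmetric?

No

Symmetric: no — 1 R 2 but not 2 R 1.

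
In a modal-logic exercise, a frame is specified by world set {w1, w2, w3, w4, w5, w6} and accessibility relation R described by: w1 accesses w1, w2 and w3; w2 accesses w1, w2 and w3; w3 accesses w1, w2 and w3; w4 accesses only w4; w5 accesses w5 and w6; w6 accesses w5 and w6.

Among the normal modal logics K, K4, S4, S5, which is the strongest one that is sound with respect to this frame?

S5

Transitive (axiom 4): yes — every two-step R-path is closed by a direct edge.
Reflexive (axiom T): yes — every world is R-related to itself.
Euclidean (axiom 5): yes — any two successors of a common world are R-related.
So F validates K, K4, S4, S5. The strongest is S5.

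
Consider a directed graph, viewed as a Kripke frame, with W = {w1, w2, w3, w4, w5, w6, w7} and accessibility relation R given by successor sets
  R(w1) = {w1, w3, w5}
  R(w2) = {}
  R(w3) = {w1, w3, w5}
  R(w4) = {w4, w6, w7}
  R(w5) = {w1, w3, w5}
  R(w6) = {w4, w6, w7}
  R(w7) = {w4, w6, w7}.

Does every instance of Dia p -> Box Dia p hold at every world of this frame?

The schema 5 characterises exactly the Euclidean frames.
Euclidean: yes — any two successors of a common world are R-related.

Yes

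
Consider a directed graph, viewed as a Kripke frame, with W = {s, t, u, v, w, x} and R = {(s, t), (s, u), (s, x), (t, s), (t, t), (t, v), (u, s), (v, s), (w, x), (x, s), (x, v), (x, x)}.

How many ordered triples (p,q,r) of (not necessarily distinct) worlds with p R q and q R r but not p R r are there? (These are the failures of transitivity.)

17

Enumerating: (s,t,s), (s,t,v), (s,u,s), (s,x,s), (s,x,v), (t,s,u), (t,s,x), (u,s,t), (u,s,u), (u,s,x), (v,s,t), (v,s,u), (v,s,x), (w,x,s), (w,x,v), (x,s,t), (x,s,u).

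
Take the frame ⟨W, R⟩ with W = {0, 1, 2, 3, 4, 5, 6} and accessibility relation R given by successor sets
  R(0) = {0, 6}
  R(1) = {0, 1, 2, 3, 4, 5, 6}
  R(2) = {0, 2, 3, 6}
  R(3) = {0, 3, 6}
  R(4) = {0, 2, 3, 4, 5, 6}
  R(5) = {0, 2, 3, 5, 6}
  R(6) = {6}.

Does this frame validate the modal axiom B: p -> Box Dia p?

The schema B characterises exactly the symmetric frames.
Symmetric: no — 0 R 6 but not 6 R 0.

No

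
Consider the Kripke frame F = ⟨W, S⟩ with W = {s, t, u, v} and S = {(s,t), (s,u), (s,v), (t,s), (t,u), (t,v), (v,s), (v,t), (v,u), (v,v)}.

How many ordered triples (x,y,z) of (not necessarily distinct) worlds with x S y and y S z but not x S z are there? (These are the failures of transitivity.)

Enumerating: (s,t,s), (s,v,s), (t,s,t), (t,v,t).

4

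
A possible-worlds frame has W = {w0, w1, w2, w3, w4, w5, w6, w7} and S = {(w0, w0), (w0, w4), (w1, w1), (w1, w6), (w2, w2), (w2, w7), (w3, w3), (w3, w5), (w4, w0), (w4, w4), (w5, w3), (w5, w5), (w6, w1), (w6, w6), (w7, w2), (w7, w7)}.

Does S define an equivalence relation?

Yes

Reflexive: yes — every world is S-related to itself.
Symmetric: yes — every pair in S has its reverse in S.
Transitive: yes — every two-step S-path is closed by a direct edge.
So S is an equivalence relation.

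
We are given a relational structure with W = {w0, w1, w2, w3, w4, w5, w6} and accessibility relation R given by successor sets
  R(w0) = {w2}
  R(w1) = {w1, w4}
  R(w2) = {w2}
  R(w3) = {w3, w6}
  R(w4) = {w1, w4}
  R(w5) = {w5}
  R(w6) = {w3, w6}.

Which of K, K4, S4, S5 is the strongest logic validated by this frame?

Transitive (axiom 4): yes — every two-step R-path is closed by a direct edge.
Reflexive (axiom T): no — w0 is not related to itself.
Euclidean (axiom 5): yes — any two successors of a common world are R-related.
So F validates K, K4; S4 would additionally require R to be reflexive. The strongest is K4.

K4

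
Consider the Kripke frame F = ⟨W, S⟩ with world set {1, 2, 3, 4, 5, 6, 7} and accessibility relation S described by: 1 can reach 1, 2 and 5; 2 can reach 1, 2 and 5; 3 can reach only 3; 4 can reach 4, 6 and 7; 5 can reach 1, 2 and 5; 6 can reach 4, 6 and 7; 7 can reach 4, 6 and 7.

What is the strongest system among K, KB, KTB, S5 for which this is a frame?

S5

Symmetric (axiom B): yes — every pair in S has its reverse in S.
Reflexive (axiom T): yes — every world is S-related to itself.
Euclidean (axiom 5): yes — any two successors of a common world are S-related.
So F validates K, KB, KTB, S5. The strongest is S5.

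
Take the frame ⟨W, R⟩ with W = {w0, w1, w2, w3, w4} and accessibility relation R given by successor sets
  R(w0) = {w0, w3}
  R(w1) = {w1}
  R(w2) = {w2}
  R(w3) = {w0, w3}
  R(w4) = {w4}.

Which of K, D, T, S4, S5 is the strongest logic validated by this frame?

S5

Serial (axiom D): yes — every world has a successor (e.g. w0 R w0).
Reflexive (axiom T): yes — every world is R-related to itself.
Transitive (axiom 4): yes — every two-step R-path is closed by a direct edge.
Euclidean (axiom 5): yes — any two successors of a common world are R-related.
So F validates K, D, T, S4, S5. The strongest is S5.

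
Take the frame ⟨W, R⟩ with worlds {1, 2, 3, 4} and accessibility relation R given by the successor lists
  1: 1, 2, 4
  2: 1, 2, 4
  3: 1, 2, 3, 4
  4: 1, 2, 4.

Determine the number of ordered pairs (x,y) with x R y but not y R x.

Enumerating: (3,1), (3,2), (3,4).

3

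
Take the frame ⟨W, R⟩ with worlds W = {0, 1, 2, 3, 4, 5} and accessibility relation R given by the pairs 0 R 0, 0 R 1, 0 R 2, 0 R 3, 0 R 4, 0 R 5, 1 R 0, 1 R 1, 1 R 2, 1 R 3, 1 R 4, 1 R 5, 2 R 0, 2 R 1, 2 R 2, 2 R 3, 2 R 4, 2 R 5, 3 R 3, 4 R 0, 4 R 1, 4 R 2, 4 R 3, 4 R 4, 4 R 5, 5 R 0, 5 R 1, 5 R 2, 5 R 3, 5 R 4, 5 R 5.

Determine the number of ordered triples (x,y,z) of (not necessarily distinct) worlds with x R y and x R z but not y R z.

Enumerating: (0,3,0), (0,3,1), (0,3,2), (0,3,4), (0,3,5), (1,3,0), (1,3,1), (1,3,2), (1,3,4), (1,3,5), (2,3,0), (2,3,1), … and 13 more.
Total: 25.

25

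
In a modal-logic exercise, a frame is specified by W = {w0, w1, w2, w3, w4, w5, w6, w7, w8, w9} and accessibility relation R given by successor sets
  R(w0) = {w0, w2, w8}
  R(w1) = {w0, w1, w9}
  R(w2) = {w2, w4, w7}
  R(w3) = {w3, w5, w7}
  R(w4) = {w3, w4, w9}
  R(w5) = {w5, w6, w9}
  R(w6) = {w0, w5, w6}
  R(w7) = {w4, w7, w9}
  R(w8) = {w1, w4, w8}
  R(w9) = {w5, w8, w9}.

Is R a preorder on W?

Reflexive: yes — every world is R-related to itself.
Transitive: no — w0 R w2 and w2 R w4, but not w0 R w4.
So R is not a preorder.

No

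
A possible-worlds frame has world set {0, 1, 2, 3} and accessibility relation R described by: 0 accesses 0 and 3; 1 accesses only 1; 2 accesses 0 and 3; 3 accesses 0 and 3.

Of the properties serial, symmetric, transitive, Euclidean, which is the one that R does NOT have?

symmetric

Serial: yes — every world has a successor (e.g. 0 R 0).
Symmetric: no — 2 R 0 but not 0 R 2.
Transitive: yes — every two-step R-path is closed by a direct edge.
Euclidean: yes — any two successors of a common world are R-related.
Only symmetric fails.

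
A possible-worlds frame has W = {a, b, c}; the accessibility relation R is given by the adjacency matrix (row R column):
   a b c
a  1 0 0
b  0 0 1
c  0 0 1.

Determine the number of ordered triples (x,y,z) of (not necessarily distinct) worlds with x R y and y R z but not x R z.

R is transitive; there are no such tuples.

0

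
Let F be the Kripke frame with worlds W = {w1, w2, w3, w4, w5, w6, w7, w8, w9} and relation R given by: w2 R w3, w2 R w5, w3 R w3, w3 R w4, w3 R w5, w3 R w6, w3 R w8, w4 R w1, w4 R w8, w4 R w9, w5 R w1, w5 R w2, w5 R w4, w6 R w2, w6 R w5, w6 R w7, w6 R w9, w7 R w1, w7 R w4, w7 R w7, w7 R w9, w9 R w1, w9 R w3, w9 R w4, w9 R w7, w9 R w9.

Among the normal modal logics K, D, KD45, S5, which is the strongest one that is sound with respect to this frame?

K

Serial (axiom D): no — w1 has no R-successor.
Euclidean (axiom 5): no — w2 R w5 and w2 R w3, but not w5 R w3.
Transitive (axiom 4): no — w2 R w3 and w3 R w4, but not w2 R w4.
Reflexive (axiom T): no — w1 is not related to itself.
So F validates K; D would additionally require R to be serial. The strongest is K.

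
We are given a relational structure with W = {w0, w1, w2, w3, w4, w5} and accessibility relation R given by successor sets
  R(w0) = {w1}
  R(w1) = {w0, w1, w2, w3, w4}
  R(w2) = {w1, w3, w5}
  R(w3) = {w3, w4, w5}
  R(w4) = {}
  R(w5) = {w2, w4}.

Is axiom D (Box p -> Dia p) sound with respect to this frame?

No

By correspondence theory, D is valid on a frame iff R is serial.
Serial: no — w4 has no R-successor.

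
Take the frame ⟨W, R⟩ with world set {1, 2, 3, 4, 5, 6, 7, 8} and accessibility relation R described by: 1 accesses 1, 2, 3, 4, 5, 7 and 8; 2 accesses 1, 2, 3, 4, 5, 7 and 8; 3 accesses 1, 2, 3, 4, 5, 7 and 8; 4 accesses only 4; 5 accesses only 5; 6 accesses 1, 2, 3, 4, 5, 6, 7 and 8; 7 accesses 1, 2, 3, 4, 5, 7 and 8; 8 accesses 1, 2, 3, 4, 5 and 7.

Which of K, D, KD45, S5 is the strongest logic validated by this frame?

D

Serial (axiom D): yes — every world has a successor (e.g. 1 R 1).
Euclidean (axiom 5): no — 1 R 4 and 1 R 2, but not 4 R 2.
Transitive (axiom 4): no — 8 R 1 and 1 R 8, but not 8 R 8.
Reflexive (axiom T): no — 8 is not related to itself.
So F validates K, D; KD45 would additionally require R to be Euclidean and transitive. The strongest is D.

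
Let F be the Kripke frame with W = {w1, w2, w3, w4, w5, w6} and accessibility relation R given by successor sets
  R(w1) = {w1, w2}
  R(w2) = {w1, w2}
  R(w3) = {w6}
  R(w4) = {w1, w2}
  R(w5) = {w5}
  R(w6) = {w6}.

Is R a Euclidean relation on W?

Euclidean: yes — any two successors of a common world are R-related.

Yes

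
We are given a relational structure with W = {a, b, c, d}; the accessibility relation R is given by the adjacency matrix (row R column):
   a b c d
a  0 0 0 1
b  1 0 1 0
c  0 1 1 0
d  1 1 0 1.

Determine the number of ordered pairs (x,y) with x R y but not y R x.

2

Enumerating: (b,a), (d,b).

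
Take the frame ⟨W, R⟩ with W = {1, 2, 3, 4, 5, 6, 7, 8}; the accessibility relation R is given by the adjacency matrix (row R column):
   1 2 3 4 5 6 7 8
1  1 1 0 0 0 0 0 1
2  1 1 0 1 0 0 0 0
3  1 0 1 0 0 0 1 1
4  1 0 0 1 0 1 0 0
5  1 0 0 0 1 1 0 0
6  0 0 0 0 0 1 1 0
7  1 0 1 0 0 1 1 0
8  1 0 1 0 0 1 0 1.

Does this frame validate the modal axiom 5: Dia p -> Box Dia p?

No

The schema 5 characterises exactly the Euclidean frames.
Euclidean: no — 1 R 2 and 1 R 8, but not 2 R 8.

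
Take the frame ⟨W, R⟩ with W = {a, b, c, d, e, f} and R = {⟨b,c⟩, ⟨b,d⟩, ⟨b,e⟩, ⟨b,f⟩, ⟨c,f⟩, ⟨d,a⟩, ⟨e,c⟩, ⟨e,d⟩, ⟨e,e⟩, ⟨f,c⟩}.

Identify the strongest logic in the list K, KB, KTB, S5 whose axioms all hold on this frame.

Symmetric (axiom B): no — b R c but not c R b.
Reflexive (axiom T): no — a is not related to itself.
Euclidean (axiom 5): no — b R c and b R d, but not c R d.
So F validates K; KB would additionally require R to be symmetric. The strongest is K.

K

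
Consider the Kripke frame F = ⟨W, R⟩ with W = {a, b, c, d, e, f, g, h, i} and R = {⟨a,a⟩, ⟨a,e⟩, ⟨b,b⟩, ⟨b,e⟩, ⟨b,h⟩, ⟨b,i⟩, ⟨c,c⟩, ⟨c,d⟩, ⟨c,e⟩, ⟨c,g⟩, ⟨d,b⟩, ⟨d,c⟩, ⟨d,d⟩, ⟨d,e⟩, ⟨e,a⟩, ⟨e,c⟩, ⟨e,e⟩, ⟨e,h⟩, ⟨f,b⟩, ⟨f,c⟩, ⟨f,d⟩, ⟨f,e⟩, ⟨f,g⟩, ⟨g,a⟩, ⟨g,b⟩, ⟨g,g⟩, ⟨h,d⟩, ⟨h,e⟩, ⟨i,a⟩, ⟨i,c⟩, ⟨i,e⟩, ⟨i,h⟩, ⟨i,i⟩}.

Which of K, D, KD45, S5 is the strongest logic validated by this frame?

Serial (axiom D): yes — every world has a successor (e.g. a R a).
Euclidean (axiom 5): no — b R e and b R i, but not e R i.
Transitive (axiom 4): no — a R e and e R c, but not a R c.
Reflexive (axiom T): no — f is not related to itself.
So F validates K, D; KD45 would additionally require R to be Euclidean and transitive. The strongest is D.

D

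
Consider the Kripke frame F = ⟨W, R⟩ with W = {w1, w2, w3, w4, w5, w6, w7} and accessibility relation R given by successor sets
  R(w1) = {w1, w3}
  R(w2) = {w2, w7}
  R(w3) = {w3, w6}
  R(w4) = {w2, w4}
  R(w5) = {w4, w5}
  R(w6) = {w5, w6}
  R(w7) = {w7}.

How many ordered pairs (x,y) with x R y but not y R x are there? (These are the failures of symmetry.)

6

Enumerating: (w1,w3), (w2,w7), (w3,w6), (w4,w2), (w5,w4), (w6,w5).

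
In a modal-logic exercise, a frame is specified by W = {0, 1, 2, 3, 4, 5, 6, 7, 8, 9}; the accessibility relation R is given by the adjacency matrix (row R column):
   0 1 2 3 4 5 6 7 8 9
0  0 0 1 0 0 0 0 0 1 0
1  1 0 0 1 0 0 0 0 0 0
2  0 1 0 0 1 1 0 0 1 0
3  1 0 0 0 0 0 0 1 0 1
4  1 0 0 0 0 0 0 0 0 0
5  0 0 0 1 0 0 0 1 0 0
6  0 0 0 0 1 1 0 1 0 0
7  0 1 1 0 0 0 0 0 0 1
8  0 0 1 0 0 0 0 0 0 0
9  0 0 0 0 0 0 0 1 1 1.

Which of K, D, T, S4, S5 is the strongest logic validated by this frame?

Serial (axiom D): yes — every world has a successor (e.g. 0 R 2).
Reflexive (axiom T): no — 0 is not related to itself.
Transitive (axiom 4): no — 0 R 2 and 2 R 1, but not 0 R 1.
Euclidean (axiom 5): no — 1 R 0 and 1 R 3, but not 0 R 3.
So F validates K, D; T would additionally require R to be reflexive. The strongest is D.

D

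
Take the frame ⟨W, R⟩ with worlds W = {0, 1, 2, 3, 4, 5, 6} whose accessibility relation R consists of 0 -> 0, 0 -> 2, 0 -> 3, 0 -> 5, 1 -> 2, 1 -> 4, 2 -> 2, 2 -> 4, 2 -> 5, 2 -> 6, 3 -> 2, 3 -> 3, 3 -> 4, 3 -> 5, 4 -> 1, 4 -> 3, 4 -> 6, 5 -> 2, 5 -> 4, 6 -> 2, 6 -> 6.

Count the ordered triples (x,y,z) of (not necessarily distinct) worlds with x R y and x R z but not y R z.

30

Enumerating: (0,2,0), (0,2,3), (0,3,0), (0,5,0), (0,5,3), (0,5,5), (1,4,2), (1,4,4), (2,4,2), (2,4,4), (2,4,5), (2,5,5), … and 18 more.
Total: 30.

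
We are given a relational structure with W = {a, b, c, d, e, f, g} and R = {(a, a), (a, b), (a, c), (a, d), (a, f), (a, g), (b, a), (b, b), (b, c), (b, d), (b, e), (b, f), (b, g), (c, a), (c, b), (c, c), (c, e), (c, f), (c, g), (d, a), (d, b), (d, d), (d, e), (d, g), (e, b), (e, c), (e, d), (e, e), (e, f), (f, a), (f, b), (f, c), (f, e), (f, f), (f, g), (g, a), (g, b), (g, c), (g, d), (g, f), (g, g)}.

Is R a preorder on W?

Reflexive: yes — every world is R-related to itself.
Transitive: no — a R b and b R e, but not a R e.
So R is not a preorder.

No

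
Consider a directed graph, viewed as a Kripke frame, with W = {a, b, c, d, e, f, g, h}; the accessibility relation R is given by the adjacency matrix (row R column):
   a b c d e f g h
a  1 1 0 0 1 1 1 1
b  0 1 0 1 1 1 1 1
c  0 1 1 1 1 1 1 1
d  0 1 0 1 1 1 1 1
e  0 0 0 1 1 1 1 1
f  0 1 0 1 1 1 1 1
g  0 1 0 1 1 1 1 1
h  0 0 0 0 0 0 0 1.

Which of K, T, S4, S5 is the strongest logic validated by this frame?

T

Reflexive (axiom T): yes — every world is R-related to itself.
Transitive (axiom 4): no — a R b and b R d, but not a R d.
Euclidean (axiom 5): no — a R e and a R b, but not e R b.
So F validates K, T; S4 would additionally require R to be transitive. The strongest is T.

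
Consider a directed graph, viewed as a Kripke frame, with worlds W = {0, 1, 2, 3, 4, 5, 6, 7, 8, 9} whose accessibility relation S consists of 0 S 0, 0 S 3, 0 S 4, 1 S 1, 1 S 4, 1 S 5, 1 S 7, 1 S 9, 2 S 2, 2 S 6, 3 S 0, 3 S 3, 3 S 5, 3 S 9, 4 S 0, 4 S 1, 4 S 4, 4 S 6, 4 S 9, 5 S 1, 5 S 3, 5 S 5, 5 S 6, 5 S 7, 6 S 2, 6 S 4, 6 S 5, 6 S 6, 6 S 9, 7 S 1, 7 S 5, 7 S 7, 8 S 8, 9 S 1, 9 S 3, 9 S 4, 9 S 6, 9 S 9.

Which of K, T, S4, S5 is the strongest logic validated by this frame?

T

Reflexive (axiom T): yes — every world is S-related to itself.
Transitive (axiom 4): no — 0 S 3 and 3 S 5, but not 0 S 5.
Euclidean (axiom 5): no — 0 S 3 and 0 S 4, but not 3 S 4.
So F validates K, T; S4 would additionally require S to be transitive. The strongest is T.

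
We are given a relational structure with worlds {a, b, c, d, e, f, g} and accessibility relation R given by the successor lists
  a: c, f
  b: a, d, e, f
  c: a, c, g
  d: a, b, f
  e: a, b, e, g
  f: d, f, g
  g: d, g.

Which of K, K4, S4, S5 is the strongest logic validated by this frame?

Transitive (axiom 4): no — a R c and c R g, but not a R g.
Reflexive (axiom T): no — a is not related to itself.
Euclidean (axiom 5): no — a R c and a R f, but not c R f.
So F validates K; K4 would additionally require R to be transitive. The strongest is K.

K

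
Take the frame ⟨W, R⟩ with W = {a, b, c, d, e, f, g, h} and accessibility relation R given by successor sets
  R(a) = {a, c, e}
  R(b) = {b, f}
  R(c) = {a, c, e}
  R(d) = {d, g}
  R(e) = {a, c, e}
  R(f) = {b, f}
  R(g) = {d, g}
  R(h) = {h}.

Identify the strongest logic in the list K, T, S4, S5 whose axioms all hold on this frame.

S5

Reflexive (axiom T): yes — every world is R-related to itself.
Transitive (axiom 4): yes — every two-step R-path is closed by a direct edge.
Euclidean (axiom 5): yes — any two successors of a common world are R-related.
So F validates K, T, S4, S5. The strongest is S5.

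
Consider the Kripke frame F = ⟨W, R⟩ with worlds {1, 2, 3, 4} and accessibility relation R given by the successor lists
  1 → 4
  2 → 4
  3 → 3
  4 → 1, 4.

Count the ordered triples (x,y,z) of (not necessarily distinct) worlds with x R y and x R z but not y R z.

1

Enumerating: (4,1,1).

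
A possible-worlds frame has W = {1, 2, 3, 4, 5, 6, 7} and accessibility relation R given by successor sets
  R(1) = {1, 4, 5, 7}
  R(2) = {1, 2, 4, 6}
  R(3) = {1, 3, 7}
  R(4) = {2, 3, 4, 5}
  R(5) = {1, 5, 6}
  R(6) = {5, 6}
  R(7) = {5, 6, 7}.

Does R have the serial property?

Serial: yes — every world has a successor (e.g. 1 R 1).

Yes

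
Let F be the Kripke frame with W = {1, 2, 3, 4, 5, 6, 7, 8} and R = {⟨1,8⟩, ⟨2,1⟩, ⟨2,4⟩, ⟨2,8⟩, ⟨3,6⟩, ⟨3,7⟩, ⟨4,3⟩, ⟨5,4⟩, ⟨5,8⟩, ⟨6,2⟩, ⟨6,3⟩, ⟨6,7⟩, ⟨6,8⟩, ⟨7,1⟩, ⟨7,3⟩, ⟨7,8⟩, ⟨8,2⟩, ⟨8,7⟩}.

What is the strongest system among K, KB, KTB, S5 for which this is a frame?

K

Symmetric (axiom B): no — 1 R 8 but not 8 R 1.
Reflexive (axiom T): no — 1 is not related to itself.
Euclidean (axiom 5): no — 2 R 1 and 2 R 4, but not 1 R 4.
So F validates K; KB would additionally require R to be symmetric. The strongest is K.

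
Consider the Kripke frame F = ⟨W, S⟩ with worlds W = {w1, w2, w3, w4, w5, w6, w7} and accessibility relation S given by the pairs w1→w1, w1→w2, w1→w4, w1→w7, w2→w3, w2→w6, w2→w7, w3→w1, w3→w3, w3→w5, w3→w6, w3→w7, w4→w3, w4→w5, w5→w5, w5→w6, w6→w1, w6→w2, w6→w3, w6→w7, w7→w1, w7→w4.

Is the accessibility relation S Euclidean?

No

Euclidean: no — w1 S w2 and w1 S w4, but not w2 S w4.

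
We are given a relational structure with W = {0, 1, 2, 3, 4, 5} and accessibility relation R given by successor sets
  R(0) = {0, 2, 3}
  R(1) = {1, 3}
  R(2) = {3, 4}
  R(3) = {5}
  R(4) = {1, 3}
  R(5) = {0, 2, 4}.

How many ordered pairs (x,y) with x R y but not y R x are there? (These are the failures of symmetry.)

11

Enumerating: (0,2), (0,3), (1,3), (2,3), (2,4), (3,5), (4,1), (4,3), (5,0), (5,2), (5,4).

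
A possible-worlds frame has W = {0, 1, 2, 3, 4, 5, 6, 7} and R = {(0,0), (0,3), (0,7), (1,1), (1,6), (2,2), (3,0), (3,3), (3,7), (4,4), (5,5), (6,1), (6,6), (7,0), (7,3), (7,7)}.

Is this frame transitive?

Yes

Transitive: yes — every two-step R-path is closed by a direct edge.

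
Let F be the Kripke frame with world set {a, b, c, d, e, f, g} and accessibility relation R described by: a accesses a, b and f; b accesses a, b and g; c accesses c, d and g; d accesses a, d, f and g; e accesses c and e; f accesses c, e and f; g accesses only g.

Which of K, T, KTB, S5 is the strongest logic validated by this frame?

Reflexive (axiom T): yes — every world is R-related to itself.
Symmetric (axiom B): no — a R f but not f R a.
Euclidean (axiom 5): no — a R b and a R f, but not b R f.
So F validates K, T; KTB would additionally require R to be symmetric. The strongest is T.

T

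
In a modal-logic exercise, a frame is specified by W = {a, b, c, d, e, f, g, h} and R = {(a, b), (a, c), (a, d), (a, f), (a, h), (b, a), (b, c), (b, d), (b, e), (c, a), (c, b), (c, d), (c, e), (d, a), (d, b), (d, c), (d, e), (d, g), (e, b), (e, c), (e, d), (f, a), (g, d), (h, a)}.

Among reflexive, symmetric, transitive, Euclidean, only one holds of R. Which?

symmetric

Reflexive: no — a is not related to itself.
Symmetric: yes — every pair in R has its reverse in R.
Transitive: no — a R b and b R e, but not a R e.
Euclidean: no — a R b and a R f, but not b R f.
Only symmetric holds.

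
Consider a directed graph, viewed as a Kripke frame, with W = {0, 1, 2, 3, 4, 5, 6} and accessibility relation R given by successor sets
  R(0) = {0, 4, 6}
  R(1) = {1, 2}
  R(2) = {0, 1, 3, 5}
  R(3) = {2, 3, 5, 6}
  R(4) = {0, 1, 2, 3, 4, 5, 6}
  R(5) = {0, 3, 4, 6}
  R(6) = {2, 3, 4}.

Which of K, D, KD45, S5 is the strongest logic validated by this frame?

Serial (axiom D): yes — every world has a successor (e.g. 0 R 0).
Euclidean (axiom 5): no — 2 R 0 and 2 R 1, but not 0 R 1.
Transitive (axiom 4): no — 0 R 4 and 4 R 1, but not 0 R 1.
Reflexive (axiom T): no — 2 is not related to itself.
So F validates K, D; KD45 would additionally require R to be Euclidean and transitive. The strongest is D.

D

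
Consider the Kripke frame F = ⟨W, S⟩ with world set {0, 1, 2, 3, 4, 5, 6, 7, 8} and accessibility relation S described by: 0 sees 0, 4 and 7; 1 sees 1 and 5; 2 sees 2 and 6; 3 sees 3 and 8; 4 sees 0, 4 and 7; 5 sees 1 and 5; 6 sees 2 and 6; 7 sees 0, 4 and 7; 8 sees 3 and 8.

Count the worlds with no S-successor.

0

S is serial; there are no such worlds.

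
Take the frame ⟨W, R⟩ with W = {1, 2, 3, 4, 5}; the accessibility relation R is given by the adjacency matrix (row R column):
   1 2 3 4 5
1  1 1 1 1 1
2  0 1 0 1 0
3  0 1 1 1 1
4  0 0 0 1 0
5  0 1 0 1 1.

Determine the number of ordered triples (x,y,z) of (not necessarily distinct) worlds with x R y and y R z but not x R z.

0

R is transitive; there are no such tuples.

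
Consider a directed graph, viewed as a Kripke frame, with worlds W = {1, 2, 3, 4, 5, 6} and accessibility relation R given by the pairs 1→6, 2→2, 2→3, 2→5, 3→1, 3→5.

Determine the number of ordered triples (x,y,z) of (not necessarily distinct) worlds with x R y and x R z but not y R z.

Enumerating: (1,6,6), (2,3,2), (2,3,3), (2,5,2), (2,5,3), (2,5,5), (3,1,1), (3,1,5), (3,5,1), (3,5,5).

10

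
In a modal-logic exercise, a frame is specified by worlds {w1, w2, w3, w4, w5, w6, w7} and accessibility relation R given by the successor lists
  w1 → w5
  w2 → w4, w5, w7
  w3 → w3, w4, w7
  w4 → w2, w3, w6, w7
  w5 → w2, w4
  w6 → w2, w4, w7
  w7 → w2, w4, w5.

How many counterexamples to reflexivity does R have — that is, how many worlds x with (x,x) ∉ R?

6

Enumerating: w1, w2, w4, w5, w6, w7.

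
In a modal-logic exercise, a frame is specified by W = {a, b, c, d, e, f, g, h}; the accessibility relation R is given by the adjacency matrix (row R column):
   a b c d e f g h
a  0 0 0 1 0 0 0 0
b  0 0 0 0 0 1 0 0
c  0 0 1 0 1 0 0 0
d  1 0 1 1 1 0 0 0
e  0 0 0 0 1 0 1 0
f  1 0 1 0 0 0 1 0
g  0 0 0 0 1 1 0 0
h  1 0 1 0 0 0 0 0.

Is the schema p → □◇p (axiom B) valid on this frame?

No

The schema B characterises exactly the symmetric frames.
Symmetric: no — b R f but not f R b.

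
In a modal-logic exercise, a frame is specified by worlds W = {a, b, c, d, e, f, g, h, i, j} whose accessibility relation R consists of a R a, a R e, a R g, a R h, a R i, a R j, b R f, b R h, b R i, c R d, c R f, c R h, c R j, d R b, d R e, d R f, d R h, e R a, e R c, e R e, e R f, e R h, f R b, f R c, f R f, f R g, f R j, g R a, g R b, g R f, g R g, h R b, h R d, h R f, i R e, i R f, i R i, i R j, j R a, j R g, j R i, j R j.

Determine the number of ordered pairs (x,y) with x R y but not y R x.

Enumerating: (a,h), (a,i), (b,i), (c,d), (c,h), (c,j), (d,b), (d,e), (d,f), (e,c), (e,f), (e,h), (f,j), (g,b), (h,f), (i,e), (i,f), (j,g).

18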